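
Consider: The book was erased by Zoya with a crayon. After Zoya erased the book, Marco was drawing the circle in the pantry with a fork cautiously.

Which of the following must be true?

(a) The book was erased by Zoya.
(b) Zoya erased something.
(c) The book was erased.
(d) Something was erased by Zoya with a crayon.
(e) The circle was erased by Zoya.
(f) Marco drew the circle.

(a) Entailed — this follows by dropping conjuncts from the erasing event's description.
(b) Entailed — this follows by dropping conjuncts from the erasing event's description.
(c) Entailed — the original entails any weakening of itself; this just drops 'with a crayon' and generalizes the agent.
(d) Entailed — generalizing the patient leaves a sub-description the original still satisfies.
(e) Not entailed — Zoya erased the book, not the circle; the circle belongs to the drawing event.
(f) Not entailed — 'was drawing' is progressive on an accomplishment; it does not entail the completed 'drew'.

(a), (b), (c), (d)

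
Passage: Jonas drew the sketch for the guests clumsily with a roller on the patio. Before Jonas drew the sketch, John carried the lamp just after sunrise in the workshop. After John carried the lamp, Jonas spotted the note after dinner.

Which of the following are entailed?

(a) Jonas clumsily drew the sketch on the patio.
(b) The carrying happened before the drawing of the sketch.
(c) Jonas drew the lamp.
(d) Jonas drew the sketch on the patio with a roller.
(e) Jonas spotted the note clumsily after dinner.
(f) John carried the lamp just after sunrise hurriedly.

(a), (b), (d)

(a) Entailed — the original entails any weakening of itself; this just drops 'for the guests', 'with a roller'.
(b) Entailed — the narrative places the carrying before the drawing.
(c) Not entailed — Jonas drew the sketch, not the lamp; the lamp belongs to the carrying event.
(d) Entailed — every conjunct here is already in the original drawing event.
(e) Not entailed — 'clumsily' adds information not in the original event.
(f) Not entailed — 'hurriedly' adds information not in the original event.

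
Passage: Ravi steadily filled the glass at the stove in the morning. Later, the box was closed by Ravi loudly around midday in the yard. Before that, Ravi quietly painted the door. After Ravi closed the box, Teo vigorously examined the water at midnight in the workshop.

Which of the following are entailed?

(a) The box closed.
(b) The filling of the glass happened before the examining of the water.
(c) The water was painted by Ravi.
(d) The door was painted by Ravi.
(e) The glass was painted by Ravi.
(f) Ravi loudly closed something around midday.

(a) Entailed — 'Ravi closed the box' is causative; it entails the inchoative 'the box closed'.
(b) Entailed — the narrative places the filling before the examining.
(c) Not entailed — Ravi painted the door, not the water; the water belongs to the examining event.
(d) Entailed — the original entails any weakening of itself; this just drops 'quietly'.
(e) Not entailed — Ravi painted the door, not the glass; the glass belongs to the filling event.
(f) Entailed — dropping 'in the yard' and generalizing the patient leaves a sub-description the original still satisfies.

(a), (b), (d), (f)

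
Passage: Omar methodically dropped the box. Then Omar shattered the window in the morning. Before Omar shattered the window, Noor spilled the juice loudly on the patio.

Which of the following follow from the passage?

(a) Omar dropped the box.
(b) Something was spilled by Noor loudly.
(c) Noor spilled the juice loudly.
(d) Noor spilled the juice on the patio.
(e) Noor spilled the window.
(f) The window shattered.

(a), (b), (c), (d), (f)

(a) Entailed — this follows by dropping conjuncts from the dropping event's description.
(b) Entailed — this follows by dropping conjuncts from the spilling event's description.
(c) Entailed — this follows by dropping conjuncts from the spilling event's description.
(d) Entailed — every conjunct here is already in the original spilling event.
(e) Not entailed — Noor spilled the juice, not the window; the window belongs to the shattering event.
(f) Entailed — 'Omar shattered the window' is causative; it entails the inchoative 'the window shattered'.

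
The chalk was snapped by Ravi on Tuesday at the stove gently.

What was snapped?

'the chalk' marks the patient of the snapping event.

the chalk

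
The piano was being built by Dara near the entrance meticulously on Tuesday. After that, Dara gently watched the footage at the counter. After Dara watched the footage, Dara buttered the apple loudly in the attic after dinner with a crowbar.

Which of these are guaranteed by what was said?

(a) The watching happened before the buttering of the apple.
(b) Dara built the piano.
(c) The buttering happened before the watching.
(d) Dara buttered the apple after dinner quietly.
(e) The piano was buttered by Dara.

(a) Entailed — the narrative places the watching before the buttering.
(b) Not entailed — 'was building' is progressive on an accomplishment; it does not entail the completed 'built'.
(c) Not entailed — the narrative places the watching before the buttering, not after.
(d) Not entailed — 'quietly' adds a manner not in (and inconsistent with) the original.
(e) Not entailed — Dara buttered the apple, not the piano; the piano belongs to the building event.

(a)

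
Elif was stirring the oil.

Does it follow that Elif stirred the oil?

'stir' is atelic; if Elif was stirring the oil, then Elif stirred the oil (for some time).

yes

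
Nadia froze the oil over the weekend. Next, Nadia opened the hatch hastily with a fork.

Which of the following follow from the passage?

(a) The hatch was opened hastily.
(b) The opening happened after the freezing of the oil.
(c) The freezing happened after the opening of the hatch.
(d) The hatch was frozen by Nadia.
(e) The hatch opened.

(a), (b), (e)

(a) Entailed — the original entails any weakening of itself; this just drops 'with a fork' and generalizes the agent.
(b) Entailed — the narrative places the freezing before the opening.
(c) Not entailed — the narrative places the freezing before the opening, not after.
(d) Not entailed — Nadia froze the oil, not the hatch; the hatch belongs to the opening event.
(e) Entailed — 'Nadia opened the hatch' is causative; it entails the inchoative 'the hatch opened'.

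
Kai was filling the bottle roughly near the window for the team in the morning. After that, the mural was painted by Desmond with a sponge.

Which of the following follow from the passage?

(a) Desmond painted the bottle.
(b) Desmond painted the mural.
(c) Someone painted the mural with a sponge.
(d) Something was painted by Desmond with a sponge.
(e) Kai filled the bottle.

(b), (c), (d)

(a) Not entailed — Desmond painted the mural, not the bottle; the bottle belongs to the filling event.
(b) Entailed — dropping 'with a sponge' leaves a sub-description the original still satisfies.
(c) Entailed — generalizing the agent leaves a sub-description the original still satisfies.
(d) Entailed — this follows by dropping conjuncts from the painting event's description.
(e) Not entailed — 'was filling' is progressive on an accomplishment; it does not entail the completed 'filled'.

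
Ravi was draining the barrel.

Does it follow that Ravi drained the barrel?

no

'was draining' is progressive; for an accomplishment like 'drain the barrel', it doesn't entail completion.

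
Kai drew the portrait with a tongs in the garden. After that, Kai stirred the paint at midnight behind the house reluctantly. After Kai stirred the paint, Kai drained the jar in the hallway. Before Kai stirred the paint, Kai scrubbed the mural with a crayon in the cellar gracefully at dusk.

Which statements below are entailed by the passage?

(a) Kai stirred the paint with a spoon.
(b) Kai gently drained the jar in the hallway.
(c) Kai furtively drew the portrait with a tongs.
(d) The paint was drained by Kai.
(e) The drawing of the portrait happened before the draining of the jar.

(e)

(a) Not entailed — 'with a spoon' adds information not in the original event.
(b) Not entailed — 'gently' adds information not in the original event.
(c) Not entailed — 'furtively' adds information not in the original event.
(d) Not entailed — Kai drained the jar, not the paint; the paint belongs to the stirring event.
(e) Entailed — the narrative places the drawing before the draining.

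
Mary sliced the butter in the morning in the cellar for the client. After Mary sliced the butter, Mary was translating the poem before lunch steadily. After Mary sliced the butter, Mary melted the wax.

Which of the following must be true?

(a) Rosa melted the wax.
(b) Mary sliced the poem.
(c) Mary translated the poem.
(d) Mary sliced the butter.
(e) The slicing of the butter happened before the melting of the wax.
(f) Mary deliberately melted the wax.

(d), (e)

(a) Not entailed — the passage has Mary melting the wax, not Rosa.
(b) Not entailed — Mary sliced the butter, not the poem; the poem belongs to the translating event.
(c) Not entailed — 'was translating' is progressive on an accomplishment; it does not entail the completed 'translated'.
(d) Entailed — every conjunct here is already in the original slicing event.
(e) Entailed — the narrative places the slicing before the melting.
(f) Not entailed — 'deliberately' adds information not in the original event.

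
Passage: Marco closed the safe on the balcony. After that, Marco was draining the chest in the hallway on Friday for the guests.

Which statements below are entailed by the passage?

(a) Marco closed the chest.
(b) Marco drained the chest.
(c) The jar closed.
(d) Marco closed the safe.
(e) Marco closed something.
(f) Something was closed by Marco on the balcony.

(d), (e), (f)

(a) Not entailed — Marco closed the safe, not the chest; the chest belongs to the draining event.
(b) Not entailed — 'was draining' is progressive on an accomplishment; it does not entail the completed 'drained'.
(c) Not entailed — the safe is what closed, not the jar.
(d) Entailed — every conjunct here is already in the original closing event.
(e) Entailed — every conjunct here is already in the original closing event.
(f) Entailed — this follows by dropping conjuncts from the closing event's description.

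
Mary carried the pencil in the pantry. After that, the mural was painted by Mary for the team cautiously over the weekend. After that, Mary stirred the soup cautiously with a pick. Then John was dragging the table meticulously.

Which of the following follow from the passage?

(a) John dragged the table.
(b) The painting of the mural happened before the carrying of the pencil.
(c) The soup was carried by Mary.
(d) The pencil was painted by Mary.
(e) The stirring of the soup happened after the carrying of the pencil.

(a) Entailed — 'drag' is an activity; 'was dragging' entails that some dragging happened, so 'dragged' holds.
(b) Not entailed — the narrative places the carrying before the painting, not after.
(c) Not entailed — Mary carried the pencil, not the soup; the soup belongs to the stirring event.
(d) Not entailed — Mary painted the mural, not the pencil; the pencil belongs to the carrying event.
(e) Entailed — the narrative places the carrying before the stirring.

(a), (e)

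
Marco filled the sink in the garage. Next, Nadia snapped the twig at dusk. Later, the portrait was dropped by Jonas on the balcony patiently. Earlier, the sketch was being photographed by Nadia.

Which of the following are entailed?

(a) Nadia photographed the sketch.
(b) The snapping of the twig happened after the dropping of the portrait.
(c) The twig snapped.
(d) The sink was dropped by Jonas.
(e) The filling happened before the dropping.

(a) Not entailed — 'was photographing' is progressive on an accomplishment; it does not entail the completed 'photographed'.
(b) Not entailed — the narrative places the snapping before the dropping, not after.
(c) Entailed — 'Nadia snapped the twig' is causative; it entails the inchoative 'the twig snapped'.
(d) Not entailed — Jonas dropped the portrait, not the sink; the sink belongs to the filling event.
(e) Entailed — the narrative places the filling before the dropping.

(c), (e)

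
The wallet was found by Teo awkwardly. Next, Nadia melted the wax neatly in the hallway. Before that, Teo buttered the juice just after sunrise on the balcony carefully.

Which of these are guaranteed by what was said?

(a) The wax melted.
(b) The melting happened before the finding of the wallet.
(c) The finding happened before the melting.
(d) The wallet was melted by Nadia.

(a) Entailed — 'Nadia melted the wax' is causative; it entails the inchoative 'the wax melted'.
(b) Not entailed — the narrative places the finding before the melting, not after.
(c) Entailed — the narrative places the finding before the melting.
(d) Not entailed — Nadia melted the wax, not the wallet; the wallet belongs to the finding event.

(a), (c)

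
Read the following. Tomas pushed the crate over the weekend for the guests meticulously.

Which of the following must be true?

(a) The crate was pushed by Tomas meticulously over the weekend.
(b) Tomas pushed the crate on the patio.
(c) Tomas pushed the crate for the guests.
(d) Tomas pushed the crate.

(a), (c), (d)

(a) Entailed — every conjunct here is already in the original pushing event.
(b) Not entailed — 'on the patio' adds information not in the original event.
(c) Entailed — this follows by dropping conjuncts from the pushing event's description.
(d) Entailed — every conjunct here is already in the original pushing event.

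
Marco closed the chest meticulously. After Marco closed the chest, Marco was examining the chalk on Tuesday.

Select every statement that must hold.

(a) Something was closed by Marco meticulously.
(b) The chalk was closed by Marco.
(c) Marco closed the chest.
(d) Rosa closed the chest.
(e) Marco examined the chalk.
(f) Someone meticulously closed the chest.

(a), (c), (e), (f)

(a) Entailed — the original entails any weakening of itself; this just generalizes the patient.
(b) Not entailed — Marco closed the chest, not the chalk; the chalk belongs to the examining event.
(c) Entailed — every conjunct here is already in the original closing event.
(d) Not entailed — the passage has Marco closing the chest, not Rosa.
(e) Entailed — 'examine' is an activity; 'was examining' entails that some examining happened, so 'examined' holds.
(f) Entailed — generalizing the agent leaves a sub-description the original still satisfies.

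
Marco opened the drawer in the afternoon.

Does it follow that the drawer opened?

'Marco opened the drawer' is the causative; it entails the inchoative 'the drawer opened'.

yes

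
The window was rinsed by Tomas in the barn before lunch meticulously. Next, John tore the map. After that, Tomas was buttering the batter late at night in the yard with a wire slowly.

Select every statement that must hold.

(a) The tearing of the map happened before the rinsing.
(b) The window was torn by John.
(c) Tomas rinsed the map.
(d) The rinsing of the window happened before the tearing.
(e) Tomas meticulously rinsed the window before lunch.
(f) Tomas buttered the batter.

(a) Not entailed — the narrative places the rinsing before the tearing, not after.
(b) Not entailed — John tore the map, not the window; the window belongs to the rinsing event.
(c) Not entailed — Tomas rinsed the window, not the map; the map belongs to the tearing event.
(d) Entailed — the narrative places the rinsing before the tearing.
(e) Entailed — this follows by dropping conjuncts from the rinsing event's description.
(f) Not entailed — 'was buttering' is progressive on an accomplishment; it does not entail the completed 'buttered'.

(d), (e)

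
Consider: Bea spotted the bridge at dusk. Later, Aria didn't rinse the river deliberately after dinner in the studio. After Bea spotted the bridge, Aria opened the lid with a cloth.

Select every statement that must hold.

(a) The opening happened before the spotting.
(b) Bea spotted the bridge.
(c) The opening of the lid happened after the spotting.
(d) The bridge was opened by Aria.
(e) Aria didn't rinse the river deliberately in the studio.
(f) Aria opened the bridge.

(b), (c)

(a) Not entailed — the narrative places the spotting before the opening, not after.
(b) Entailed — this follows by dropping conjuncts from the spotting event's description.
(c) Entailed — the narrative places the spotting before the opening.
(d) Not entailed — Aria opened the lid, not the bridge; the bridge belongs to the spotting event.
(e) Not entailed — dropping 'after dinner' under negation is not valid — the original leaves open that Aria rinsed the river some other way.
(f) Not entailed — Aria opened the lid, not the bridge; the bridge belongs to the spotting event.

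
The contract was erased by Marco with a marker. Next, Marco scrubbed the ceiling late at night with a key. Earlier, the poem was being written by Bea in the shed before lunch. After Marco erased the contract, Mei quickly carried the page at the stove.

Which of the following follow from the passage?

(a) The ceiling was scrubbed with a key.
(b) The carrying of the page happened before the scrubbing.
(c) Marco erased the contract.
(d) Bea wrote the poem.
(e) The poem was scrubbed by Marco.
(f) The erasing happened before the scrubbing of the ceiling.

(a) Entailed — dropping 'late at night' and generalizing the agent leaves a sub-description the original still satisfies.
(b) Not entailed — the narrative doesn't order the carrying relative to the scrubbing.
(c) Entailed — this follows by dropping conjuncts from the erasing event's description.
(d) Not entailed — 'was writing' is progressive on an accomplishment; it does not entail the completed 'wrote'.
(e) Not entailed — Marco scrubbed the ceiling, not the poem; the poem belongs to the writing event.
(f) Entailed — the narrative places the erasing before the scrubbing.

(a), (c), (f)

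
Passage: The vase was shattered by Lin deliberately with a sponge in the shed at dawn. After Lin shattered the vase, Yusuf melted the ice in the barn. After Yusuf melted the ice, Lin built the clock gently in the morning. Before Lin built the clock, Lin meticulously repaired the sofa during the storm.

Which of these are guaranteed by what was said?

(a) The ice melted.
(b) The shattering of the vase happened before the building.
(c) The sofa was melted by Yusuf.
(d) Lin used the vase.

(a), (b)

(a) Entailed — 'Yusuf melted the ice' is causative; it entails the inchoative 'the ice melted'.
(b) Entailed — the narrative places the shattering before the building.
(c) Not entailed — Yusuf melted the ice, not the sofa; the sofa belongs to the repairing event.
(d) Not entailed — the vase is the patient, not an instrument — Lin used a sponge.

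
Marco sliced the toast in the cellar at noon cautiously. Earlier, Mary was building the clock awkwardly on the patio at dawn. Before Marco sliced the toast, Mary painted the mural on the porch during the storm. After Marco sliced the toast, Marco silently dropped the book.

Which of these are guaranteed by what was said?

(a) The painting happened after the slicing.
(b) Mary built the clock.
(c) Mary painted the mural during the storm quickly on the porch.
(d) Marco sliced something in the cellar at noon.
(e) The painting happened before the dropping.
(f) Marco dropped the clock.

(d), (e)

(a) Not entailed — the narrative places the painting before the slicing, not after.
(b) Not entailed — 'was building' is progressive on an accomplishment; it does not entail the completed 'built'.
(c) Not entailed — 'quickly' adds information not in the original event.
(d) Entailed — the original entails any weakening of itself; this just drops 'cautiously' and generalizes the patient.
(e) Entailed — the narrative places the painting before the dropping.
(f) Not entailed — Marco dropped the book, not the clock; the clock belongs to the building event.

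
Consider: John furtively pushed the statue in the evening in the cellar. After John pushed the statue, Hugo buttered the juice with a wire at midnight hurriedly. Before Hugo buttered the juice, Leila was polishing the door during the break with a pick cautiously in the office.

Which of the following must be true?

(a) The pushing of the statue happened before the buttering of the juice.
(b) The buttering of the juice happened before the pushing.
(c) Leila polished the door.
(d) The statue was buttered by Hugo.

(a), (c)

(a) Entailed — the narrative places the pushing before the buttering.
(b) Not entailed — the narrative places the pushing before the buttering, not after.
(c) Entailed — 'polish' is an activity; 'was polishing' entails that some polishing happened, so 'polished' holds.
(d) Not entailed — Hugo buttered the juice, not the statue; the statue belongs to the pushing event.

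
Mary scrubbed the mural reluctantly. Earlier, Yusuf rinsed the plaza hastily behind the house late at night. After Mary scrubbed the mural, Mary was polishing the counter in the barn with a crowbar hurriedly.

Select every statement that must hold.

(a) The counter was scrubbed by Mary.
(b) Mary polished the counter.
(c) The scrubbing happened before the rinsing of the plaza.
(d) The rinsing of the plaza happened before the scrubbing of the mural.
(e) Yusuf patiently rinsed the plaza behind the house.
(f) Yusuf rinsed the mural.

(b), (d)

(a) Not entailed — Mary scrubbed the mural, not the counter; the counter belongs to the polishing event.
(b) Entailed — 'polish' is an activity; 'was polishing' entails that some polishing happened, so 'polished' holds.
(c) Not entailed — the narrative places the rinsing before the scrubbing, not after.
(d) Entailed — the narrative places the rinsing before the scrubbing.
(e) Not entailed — 'patiently' adds a manner not in (and inconsistent with) the original.
(f) Not entailed — Yusuf rinsed the plaza, not the mural; the mural belongs to the scrubbing event.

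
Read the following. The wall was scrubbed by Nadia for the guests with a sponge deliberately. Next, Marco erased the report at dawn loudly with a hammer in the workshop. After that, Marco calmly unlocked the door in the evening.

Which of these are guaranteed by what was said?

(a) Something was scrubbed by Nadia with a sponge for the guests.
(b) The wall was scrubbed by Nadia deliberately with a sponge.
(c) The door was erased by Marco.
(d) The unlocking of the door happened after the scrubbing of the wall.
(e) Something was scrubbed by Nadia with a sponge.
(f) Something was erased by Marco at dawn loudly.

(a) Entailed — this follows by dropping conjuncts from the scrubbing event's description.
(b) Entailed — the original entails any weakening of itself; this just drops 'for the guests'.
(c) Not entailed — Marco erased the report, not the door; the door belongs to the unlocking event.
(d) Entailed — the narrative places the scrubbing before the unlocking.
(e) Entailed — the original entails any weakening of itself; this just drops 'deliberately', 'for the guests' and generalizes the patient.
(f) Entailed — this follows by dropping conjuncts from the erasing event's description.

(a), (b), (d), (e), (f)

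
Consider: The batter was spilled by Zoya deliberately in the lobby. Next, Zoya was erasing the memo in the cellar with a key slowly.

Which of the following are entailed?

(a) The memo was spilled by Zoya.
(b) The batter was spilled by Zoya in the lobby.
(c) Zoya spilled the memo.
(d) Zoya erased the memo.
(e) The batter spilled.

(a) Not entailed — Zoya spilled the batter, not the memo; the memo belongs to the erasing event.
(b) Entailed — dropping 'deliberately' leaves a sub-description the original still satisfies.
(c) Not entailed — Zoya spilled the batter, not the memo; the memo belongs to the erasing event.
(d) Not entailed — 'was erasing' is progressive on an accomplishment; it does not entail the completed 'erased'.
(e) Entailed — 'Zoya spilled the batter' is causative; it entails the inchoative 'the batter spilled'.

(b), (e)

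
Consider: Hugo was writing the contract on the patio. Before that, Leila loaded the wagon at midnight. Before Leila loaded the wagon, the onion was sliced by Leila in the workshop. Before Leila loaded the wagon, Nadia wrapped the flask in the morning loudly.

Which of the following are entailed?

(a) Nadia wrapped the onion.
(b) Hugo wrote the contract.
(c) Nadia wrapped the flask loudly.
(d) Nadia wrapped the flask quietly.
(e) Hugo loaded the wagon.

(a) Not entailed — Nadia wrapped the flask, not the onion; the onion belongs to the slicing event.
(b) Not entailed — 'was writing' is progressive on an accomplishment; it does not entail the completed 'wrote'.
(c) Entailed — dropping 'in the morning' leaves a sub-description the original still satisfies.
(d) Not entailed — 'quietly' adds a manner not in (and inconsistent with) the original.
(e) Not entailed — the passage has Leila loading the wagon, not Hugo.

(c)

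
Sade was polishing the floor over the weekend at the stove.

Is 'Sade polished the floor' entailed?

yes

'polish' is atelic; if Sade was polishing the floor, then Sade polished the floor (for some time).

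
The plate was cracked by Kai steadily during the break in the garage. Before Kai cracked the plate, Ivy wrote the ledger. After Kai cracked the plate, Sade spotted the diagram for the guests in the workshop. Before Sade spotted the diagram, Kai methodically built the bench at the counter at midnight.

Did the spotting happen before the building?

no

The narrative orders the building before the spotting.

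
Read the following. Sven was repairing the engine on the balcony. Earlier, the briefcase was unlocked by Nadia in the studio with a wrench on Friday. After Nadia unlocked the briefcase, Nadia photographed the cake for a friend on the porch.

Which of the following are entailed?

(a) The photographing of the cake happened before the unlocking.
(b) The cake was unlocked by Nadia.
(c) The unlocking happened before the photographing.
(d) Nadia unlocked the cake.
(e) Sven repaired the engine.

(c)

(a) Not entailed — the narrative places the unlocking before the photographing, not after.
(b) Not entailed — Nadia unlocked the briefcase, not the cake; the cake belongs to the photographing event.
(c) Entailed — the narrative places the unlocking before the photographing.
(d) Not entailed — Nadia unlocked the briefcase, not the cake; the cake belongs to the photographing event.
(e) Not entailed — 'was repairing' is progressive on an accomplishment; it does not entail the completed 'repaired'.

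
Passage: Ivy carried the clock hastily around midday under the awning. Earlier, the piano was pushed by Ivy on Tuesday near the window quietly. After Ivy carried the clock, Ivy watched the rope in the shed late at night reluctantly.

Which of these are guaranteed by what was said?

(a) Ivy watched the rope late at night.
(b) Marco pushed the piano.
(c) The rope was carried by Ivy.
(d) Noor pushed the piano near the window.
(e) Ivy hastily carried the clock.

(a) Entailed — the original entails any weakening of itself; this just drops 'in the shed', 'reluctantly'.
(b) Not entailed — the passage has Ivy pushing the piano, not Marco.
(c) Not entailed — Ivy carried the clock, not the rope; the rope belongs to the watching event.
(d) Not entailed — the passage has Ivy pushing the piano, not Noor.
(e) Entailed — the original entails any weakening of itself; this just drops 'under the awning', 'around midday'.

(a), (e)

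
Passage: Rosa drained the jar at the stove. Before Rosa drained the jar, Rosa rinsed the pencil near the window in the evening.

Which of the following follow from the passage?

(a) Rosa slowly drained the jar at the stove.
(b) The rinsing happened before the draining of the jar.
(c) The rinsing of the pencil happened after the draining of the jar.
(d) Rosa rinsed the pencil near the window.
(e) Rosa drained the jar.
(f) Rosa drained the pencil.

(b), (d), (e)

(a) Not entailed — 'slowly' adds information not in the original event.
(b) Entailed — the narrative places the rinsing before the draining.
(c) Not entailed — the narrative places the rinsing before the draining, not after.
(d) Entailed — the original entails any weakening of itself; this just drops 'in the evening'.
(e) Entailed — dropping 'at the stove' leaves a sub-description the original still satisfies.
(f) Not entailed — Rosa drained the jar, not the pencil; the pencil belongs to the rinsing event.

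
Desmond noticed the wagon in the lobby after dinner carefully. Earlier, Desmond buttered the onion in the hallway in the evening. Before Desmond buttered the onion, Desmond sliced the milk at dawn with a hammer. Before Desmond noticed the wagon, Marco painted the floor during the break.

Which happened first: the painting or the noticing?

The connectives place the painting before the noticing.

the painting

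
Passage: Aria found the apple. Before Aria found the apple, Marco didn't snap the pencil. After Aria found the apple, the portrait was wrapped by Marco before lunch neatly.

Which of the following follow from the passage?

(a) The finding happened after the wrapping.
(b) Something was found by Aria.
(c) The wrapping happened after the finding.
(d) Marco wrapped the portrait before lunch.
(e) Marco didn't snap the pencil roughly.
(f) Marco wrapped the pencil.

(a) Not entailed — the narrative places the finding before the wrapping, not after.
(b) Entailed — the original entails any weakening of itself; this just generalizes the patient.
(c) Entailed — the narrative places the finding before the wrapping.
(d) Entailed — dropping 'neatly' leaves a sub-description the original still satisfies.
(e) Entailed — under negation, adding a further restriction is entailed: if no such snapping event occurred, none occurred roughly either.
(f) Not entailed — Marco wrapped the portrait, not the pencil; the pencil belongs to the snapping event.

(b), (c), (d), (e)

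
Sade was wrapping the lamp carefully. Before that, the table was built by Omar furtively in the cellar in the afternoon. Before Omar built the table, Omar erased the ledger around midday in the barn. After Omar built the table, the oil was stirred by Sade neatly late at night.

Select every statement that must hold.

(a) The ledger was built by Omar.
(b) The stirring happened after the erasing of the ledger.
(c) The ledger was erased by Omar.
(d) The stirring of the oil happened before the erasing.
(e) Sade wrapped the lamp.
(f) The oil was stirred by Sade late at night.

(a) Not entailed — Omar built the table, not the ledger; the ledger belongs to the erasing event.
(b) Entailed — the narrative places the erasing before the stirring.
(c) Entailed — dropping 'in the barn', 'around midday' leaves a sub-description the original still satisfies.
(d) Not entailed — the narrative places the erasing before the stirring, not after.
(e) Not entailed — 'was wrapping' is progressive on an accomplishment; it does not entail the completed 'wrapped'.
(f) Entailed — dropping 'neatly' leaves a sub-description the original still satisfies.

(b), (c), (f)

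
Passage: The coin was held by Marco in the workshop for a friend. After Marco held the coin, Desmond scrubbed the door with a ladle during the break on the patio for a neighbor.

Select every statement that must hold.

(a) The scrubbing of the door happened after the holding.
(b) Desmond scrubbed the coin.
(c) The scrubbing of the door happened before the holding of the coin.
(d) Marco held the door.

(a) Entailed — the narrative places the holding before the scrubbing.
(b) Not entailed — Desmond scrubbed the door, not the coin; the coin belongs to the holding event.
(c) Not entailed — the narrative places the holding before the scrubbing, not after.
(d) Not entailed — Marco held the coin, not the door; the door belongs to the scrubbing event.

(a)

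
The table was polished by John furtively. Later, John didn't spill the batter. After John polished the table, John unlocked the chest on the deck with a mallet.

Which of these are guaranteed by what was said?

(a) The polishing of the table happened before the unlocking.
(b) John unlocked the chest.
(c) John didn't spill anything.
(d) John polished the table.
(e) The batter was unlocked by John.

(a) Entailed — the narrative places the polishing before the unlocking.
(b) Entailed — this follows by dropping conjuncts from the unlocking event's description.
(c) Not entailed — the original only denies this specific event; John may have spilled something else.
(d) Entailed — this follows by dropping conjuncts from the polishing event's description.
(e) Not entailed — John unlocked the chest, not the batter; the batter belongs to the spilling event.

(a), (b), (d)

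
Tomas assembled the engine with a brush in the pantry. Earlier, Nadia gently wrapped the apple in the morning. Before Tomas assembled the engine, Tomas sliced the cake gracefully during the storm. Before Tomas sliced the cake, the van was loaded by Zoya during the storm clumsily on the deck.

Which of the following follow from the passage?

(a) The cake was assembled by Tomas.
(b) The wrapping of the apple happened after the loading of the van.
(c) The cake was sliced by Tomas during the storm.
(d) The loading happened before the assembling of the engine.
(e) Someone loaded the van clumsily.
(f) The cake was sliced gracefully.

(a) Not entailed — Tomas assembled the engine, not the cake; the cake belongs to the slicing event.
(b) Not entailed — the narrative doesn't order the loading relative to the wrapping.
(c) Entailed — every conjunct here is already in the original slicing event.
(d) Entailed — the narrative places the loading before the assembling.
(e) Entailed — the original entails any weakening of itself; this just drops 'during the storm', 'on the deck' and generalizes the agent.
(f) Entailed — every conjunct here is already in the original slicing event.

(c), (d), (e), (f)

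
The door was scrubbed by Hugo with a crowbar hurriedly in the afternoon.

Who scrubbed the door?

Hugo

'Hugo' marks the agent of the scrubbing event.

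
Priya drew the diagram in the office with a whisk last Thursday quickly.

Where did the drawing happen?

'in the office' marks the location of the drawing event.

in the office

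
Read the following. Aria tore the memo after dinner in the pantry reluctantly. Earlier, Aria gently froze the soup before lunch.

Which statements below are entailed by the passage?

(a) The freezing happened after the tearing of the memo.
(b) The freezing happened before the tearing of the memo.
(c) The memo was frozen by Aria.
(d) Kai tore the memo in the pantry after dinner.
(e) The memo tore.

(a) Not entailed — the narrative places the freezing before the tearing, not after.
(b) Entailed — the narrative places the freezing before the tearing.
(c) Not entailed — Aria froze the soup, not the memo; the memo belongs to the tearing event.
(d) Not entailed — the passage has Aria tearing the memo, not Kai.
(e) Entailed — 'Aria tore the memo' is causative; it entails the inchoative 'the memo tore'.

(b), (e)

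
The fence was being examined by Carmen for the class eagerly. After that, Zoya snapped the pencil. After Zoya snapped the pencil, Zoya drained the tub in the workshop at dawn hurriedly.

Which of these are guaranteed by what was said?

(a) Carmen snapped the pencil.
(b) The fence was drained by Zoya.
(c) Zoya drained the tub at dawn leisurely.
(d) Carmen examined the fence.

(a) Not entailed — the passage has Zoya snapping the pencil, not Carmen.
(b) Not entailed — Zoya drained the tub, not the fence; the fence belongs to the examining event.
(c) Not entailed — 'leisurely' adds a manner not in (and inconsistent with) the original.
(d) Entailed — 'examine' is an activity; 'was examining' entails that some examining happened, so 'examined' holds.

(d)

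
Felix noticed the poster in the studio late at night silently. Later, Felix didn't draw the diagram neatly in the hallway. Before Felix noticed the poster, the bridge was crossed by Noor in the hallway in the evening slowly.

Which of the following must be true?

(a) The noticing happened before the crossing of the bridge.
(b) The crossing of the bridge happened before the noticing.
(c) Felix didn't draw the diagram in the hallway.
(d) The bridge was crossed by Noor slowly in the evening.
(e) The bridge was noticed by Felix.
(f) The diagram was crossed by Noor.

(b), (d)

(a) Not entailed — the narrative places the crossing before the noticing, not after.
(b) Entailed — the narrative places the crossing before the noticing.
(c) Not entailed — dropping 'neatly' under negation is not valid — the original leaves open that Felix drew the diagram some other way.
(d) Entailed — dropping 'in the hallway' leaves a sub-description the original still satisfies.
(e) Not entailed — Felix noticed the poster, not the bridge; the bridge belongs to the crossing event.
(f) Not entailed — Noor crossed the bridge, not the diagram; the diagram belongs to the drawing event.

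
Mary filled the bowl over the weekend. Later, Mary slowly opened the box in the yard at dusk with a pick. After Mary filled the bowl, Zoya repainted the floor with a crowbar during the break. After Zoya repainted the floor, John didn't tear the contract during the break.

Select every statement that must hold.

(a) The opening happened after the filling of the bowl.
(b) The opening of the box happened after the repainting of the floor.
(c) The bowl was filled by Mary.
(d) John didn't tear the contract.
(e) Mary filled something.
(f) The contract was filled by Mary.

(a) Entailed — the narrative places the filling before the opening.
(b) Not entailed — the narrative doesn't order the repainting relative to the opening.
(c) Entailed — every conjunct here is already in the original filling event.
(d) Not entailed — dropping 'during the break' under negation is not valid — the original leaves open that John tore the contract some other way.
(e) Entailed — the original entails any weakening of itself; this just drops 'over the weekend' and generalizes the patient.
(f) Not entailed — Mary filled the bowl, not the contract; the contract belongs to the tearing event.

(a), (c), (e)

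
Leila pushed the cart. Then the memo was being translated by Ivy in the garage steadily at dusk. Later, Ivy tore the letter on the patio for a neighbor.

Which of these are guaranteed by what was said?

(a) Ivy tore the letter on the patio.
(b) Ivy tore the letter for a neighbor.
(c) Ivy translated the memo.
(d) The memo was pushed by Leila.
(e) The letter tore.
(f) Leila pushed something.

(a) Entailed — this follows by dropping conjuncts from the tearing event's description.
(b) Entailed — this follows by dropping conjuncts from the tearing event's description.
(c) Not entailed — 'was translating' is progressive on an accomplishment; it does not entail the completed 'translated'.
(d) Not entailed — Leila pushed the cart, not the memo; the memo belongs to the translating event.
(e) Entailed — 'Ivy tore the letter' is causative; it entails the inchoative 'the letter tore'.
(f) Entailed — every conjunct here is already in the original pushing event.

(a), (b), (e), (f)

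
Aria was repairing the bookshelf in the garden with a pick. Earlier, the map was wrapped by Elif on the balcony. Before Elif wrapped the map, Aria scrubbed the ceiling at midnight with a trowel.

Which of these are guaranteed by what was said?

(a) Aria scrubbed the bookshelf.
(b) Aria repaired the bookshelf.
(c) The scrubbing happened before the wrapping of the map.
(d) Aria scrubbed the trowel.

(a) Not entailed — Aria scrubbed the ceiling, not the bookshelf; the bookshelf belongs to the repairing event.
(b) Not entailed — 'was repairing' is progressive on an accomplishment; it does not entail the completed 'repaired'.
(c) Entailed — the narrative places the scrubbing before the wrapping.
(d) Not entailed — the trowel is the instrument, not what was scrubbed.

(c)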